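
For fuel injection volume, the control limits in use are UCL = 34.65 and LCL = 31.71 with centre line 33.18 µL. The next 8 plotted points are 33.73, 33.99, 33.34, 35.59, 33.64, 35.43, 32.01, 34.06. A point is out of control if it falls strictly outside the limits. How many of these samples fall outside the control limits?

Compare each point to [31.71, 34.65]: sample 4 = 35.59 > UCL; sample 6 = 35.43 > UCL.

2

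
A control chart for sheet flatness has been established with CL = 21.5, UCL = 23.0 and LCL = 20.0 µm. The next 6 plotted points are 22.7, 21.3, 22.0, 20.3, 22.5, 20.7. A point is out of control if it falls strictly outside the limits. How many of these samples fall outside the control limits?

All 6 points lie within [20.0, 23.0].

0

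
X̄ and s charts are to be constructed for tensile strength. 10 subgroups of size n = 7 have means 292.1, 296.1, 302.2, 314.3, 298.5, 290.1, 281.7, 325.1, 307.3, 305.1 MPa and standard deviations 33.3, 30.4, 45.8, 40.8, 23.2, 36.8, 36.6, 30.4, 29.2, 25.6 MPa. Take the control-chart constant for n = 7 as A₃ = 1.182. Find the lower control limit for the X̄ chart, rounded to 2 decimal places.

262.00

X̄̄ = (292.1 + 296.1 + 302.2 + 314.3 + 298.5 + 290.1 + 281.7 + 325.1 + 307.3 + 305.1) / 10 = 301.2500
s̄ = (33.3 + 30.4 + 45.8 + 40.8 + 23.2 + 36.8 + 36.6 + 30.4 + 29.2 + 25.6) / 10 = 33.2100
LCL = X̄̄ − A₃·s̄ = 301.2500 − 1.182 × 33.2100 = 261.9958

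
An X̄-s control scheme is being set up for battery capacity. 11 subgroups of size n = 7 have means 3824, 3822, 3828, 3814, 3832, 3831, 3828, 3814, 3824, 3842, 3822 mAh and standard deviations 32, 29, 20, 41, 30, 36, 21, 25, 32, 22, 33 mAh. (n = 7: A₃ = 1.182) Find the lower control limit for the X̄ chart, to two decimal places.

X̄̄ = (3824 + 3822 + 3828 + 3814 + 3832 + 3831 + 3828 + 3814 + 3824 + 3842 + 3822) / 11 = 3825.5455
s̄ = (32 + 29 + 20 + 41 + 30 + 36 + 21 + 25 + 32 + 22 + 33) / 11 = 29.1818
LCL = X̄̄ − A₃·s̄ = 3825.5455 − 1.182 × 29.1818 = 3791.0525

3791.05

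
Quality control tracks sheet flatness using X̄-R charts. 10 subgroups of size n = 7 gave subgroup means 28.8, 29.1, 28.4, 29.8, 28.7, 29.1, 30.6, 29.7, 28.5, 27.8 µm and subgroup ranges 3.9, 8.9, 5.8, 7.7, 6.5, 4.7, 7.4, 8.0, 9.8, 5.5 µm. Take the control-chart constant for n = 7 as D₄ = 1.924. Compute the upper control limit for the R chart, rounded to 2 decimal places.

13.12

R̄ = (3.9 + 8.9 + 5.8 + 7.7 + 6.5 + 4.7 + 7.4 + 8.0 + 9.8 + 5.5) / 10 = 68.2000 / 10 = 6.8200
UCL_R = D₄·R̄ = 1.924 × 6.8200 = 13.1217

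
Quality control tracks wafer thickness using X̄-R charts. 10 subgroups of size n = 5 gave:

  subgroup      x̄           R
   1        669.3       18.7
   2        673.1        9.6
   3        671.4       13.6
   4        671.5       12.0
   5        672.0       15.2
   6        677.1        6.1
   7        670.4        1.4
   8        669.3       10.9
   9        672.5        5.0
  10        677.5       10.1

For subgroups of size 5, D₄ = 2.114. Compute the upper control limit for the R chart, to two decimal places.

R̄ = (18.7 + 9.6 + 13.6 + 12.0 + 15.2 + 6.1 + 1.4 + 10.9 + 5.0 + 10.1) / 10 = 102.6000 / 10 = 10.2600
UCL_R = D₄·R̄ = 2.114 × 10.2600 = 21.6896

21.69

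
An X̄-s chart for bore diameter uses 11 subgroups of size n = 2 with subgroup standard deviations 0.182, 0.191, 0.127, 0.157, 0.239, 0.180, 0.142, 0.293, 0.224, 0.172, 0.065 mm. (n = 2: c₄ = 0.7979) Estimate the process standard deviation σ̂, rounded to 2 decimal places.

0.22

s̄ = (0.182 + 0.191 + 0.127 + 0.157 + 0.239 + 0.180 + 0.142 + 0.293 + 0.224 + 0.172 + 0.065) / 11 = 0.1793
σ̂ = s̄ / c₄ = 0.1793 / 0.7979 = 0.2247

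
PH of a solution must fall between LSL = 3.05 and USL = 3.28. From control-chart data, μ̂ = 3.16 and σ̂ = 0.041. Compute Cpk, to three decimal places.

0.894

Cpu = (USL − μ̂) / (3σ̂) = (3.28 − 3.16) / (3 × 0.041) = 0.9756; Cpl = (μ̂ − LSL) / (3σ̂) = (3.16 − 3.05) / (3 × 0.041) = 0.8943; Cpk = min(Cpu, Cpl) = 0.8943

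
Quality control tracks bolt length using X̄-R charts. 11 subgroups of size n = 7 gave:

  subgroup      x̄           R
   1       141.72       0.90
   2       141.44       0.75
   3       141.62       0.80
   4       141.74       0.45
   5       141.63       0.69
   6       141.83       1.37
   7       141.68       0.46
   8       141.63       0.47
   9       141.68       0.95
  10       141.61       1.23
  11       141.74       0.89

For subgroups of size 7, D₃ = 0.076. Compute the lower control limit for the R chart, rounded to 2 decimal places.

R̄ = (0.90 + 0.75 + 0.80 + 0.45 + 0.69 + 1.37 + 0.46 + 0.47 + 0.95 + 1.23 + 0.89) / 11 = 8.9600 / 11 = 0.8145
LCL_R = D₃·R̄ = 0.076 × 0.8145 = 0.0619

0.06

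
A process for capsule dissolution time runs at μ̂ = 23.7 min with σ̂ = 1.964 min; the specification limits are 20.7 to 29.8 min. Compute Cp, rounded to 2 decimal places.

0.77

Cp = (USL − LSL) / (6σ̂) = (29.8 − 20.7) / (6 × 1.964) = 9.1000 / 11.7840 = 0.7722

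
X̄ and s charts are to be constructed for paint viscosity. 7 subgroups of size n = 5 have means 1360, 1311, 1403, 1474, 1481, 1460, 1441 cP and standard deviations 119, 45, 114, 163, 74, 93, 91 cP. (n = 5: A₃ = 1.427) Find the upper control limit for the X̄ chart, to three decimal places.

X̄̄ = (1360 + 1311 + 1403 + 1474 + 1481 + 1460 + 1441) / 7 = 1418.5714
s̄ = (119 + 45 + 114 + 163 + 74 + 93 + 91) / 7 = 99.8571
UCL = X̄̄ + A₃·s̄ = 1418.5714 + 1.427 × 99.8571 = 1561.0676

1561.068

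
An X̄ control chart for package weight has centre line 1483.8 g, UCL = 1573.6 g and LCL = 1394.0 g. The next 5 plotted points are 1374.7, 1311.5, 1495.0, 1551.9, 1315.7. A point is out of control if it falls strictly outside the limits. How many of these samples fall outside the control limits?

Compare each point to [1394.0, 1573.6]: sample 1 = 1374.7 < LCL; sample 2 = 1311.5 < LCL; sample 5 = 1315.7 < LCL.

3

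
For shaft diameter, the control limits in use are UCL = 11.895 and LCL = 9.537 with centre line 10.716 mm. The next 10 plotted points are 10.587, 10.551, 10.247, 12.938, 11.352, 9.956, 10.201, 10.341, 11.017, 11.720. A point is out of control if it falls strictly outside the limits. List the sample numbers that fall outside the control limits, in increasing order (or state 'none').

4

Compare each point to [9.537, 11.895]: sample 4 = 12.938 > UCL.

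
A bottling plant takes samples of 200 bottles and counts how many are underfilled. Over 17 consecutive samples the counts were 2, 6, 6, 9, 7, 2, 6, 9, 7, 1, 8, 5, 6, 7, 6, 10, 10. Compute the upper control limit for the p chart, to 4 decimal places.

0.0685

p̄ = Σdᵢ / (k·n) = 107 / (17 × 200) = 0.03147
UCL = p̄ + 3·√(p̄(1−p̄)/n) = 0.03147 + 3 × √(0.03147×0.96853/200) = 0.03147 + 3 × 0.01235 = 0.06851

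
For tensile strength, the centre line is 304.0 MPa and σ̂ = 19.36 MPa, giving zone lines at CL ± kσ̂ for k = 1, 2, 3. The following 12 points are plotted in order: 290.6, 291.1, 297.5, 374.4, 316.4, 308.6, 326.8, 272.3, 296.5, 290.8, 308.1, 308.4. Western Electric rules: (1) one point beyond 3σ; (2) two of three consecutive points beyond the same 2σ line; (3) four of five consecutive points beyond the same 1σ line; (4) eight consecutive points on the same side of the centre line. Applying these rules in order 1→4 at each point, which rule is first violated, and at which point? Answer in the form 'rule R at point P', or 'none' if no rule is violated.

Zone of each point (C = within 1σ̂, B = 1σ̂–2σ̂, A = 2σ̂–3σ̂, * = beyond 3σ̂; sign = side of CL): 1:-C, 2:-C, 3:-C, 4:+*, 5:+C, 6:+C, 7:+B, 8:-B, 9:-C, 10:-C, 11:+C, 12:+C
Rule 1 (one point beyond the 3σ limits) is satisfied at point 4.

rule 1 at point 4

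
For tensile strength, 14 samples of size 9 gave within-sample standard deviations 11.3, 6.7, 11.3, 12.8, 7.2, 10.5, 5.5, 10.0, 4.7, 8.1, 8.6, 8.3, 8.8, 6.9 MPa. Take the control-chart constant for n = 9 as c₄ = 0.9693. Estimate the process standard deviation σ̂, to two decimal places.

s̄ = (11.3 + 6.7 + 11.3 + 12.8 + 7.2 + 10.5 + 5.5 + 10.0 + 4.7 + 8.1 + 8.6 + 8.3 + 8.8 + 6.9) / 14 = 8.6214
σ̂ = s̄ / c₄ = 8.6214 / 0.9693 = 8.8945

8.89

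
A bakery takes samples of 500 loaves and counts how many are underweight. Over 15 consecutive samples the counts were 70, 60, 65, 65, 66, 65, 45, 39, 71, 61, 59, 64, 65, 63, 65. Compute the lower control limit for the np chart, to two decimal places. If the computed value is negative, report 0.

39.50

p̄ = Σdᵢ / (k·n) = 923 / (15 × 500) = 0.12307
LCL = np̄ − 3·√(np̄(1−p̄)) = 61.5333 − 3 × 7.3458 = 39.4960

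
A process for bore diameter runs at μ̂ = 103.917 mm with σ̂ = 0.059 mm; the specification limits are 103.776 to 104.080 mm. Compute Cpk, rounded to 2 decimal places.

0.80

Cpu = (USL − μ̂) / (3σ̂) = (104.080 − 103.917) / (3 × 0.059) = 0.9209; Cpl = (μ̂ − LSL) / (3σ̂) = (103.917 − 103.776) / (3 × 0.059) = 0.7966; Cpk = min(Cpu, Cpl) = 0.7966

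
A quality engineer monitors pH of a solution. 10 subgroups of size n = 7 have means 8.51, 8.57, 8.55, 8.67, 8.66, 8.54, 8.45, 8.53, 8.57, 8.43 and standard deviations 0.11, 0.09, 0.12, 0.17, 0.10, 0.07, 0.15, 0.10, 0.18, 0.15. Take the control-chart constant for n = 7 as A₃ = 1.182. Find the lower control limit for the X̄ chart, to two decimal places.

8.40

X̄̄ = (8.51 + 8.57 + 8.55 + 8.67 + 8.66 + 8.54 + 8.45 + 8.53 + 8.57 + 8.43) / 10 = 8.5480
s̄ = (0.11 + 0.09 + 0.12 + 0.17 + 0.10 + 0.07 + 0.15 + 0.10 + 0.18 + 0.15) / 10 = 0.1240
LCL = X̄̄ − A₃·s̄ = 8.5480 − 1.182 × 0.1240 = 8.4014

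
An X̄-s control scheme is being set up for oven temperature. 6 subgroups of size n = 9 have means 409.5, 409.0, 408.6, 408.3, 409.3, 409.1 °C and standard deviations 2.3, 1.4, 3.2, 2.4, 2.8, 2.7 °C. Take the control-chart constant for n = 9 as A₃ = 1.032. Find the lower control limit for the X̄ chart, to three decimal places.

406.421

X̄̄ = (409.5 + 409.0 + 408.6 + 408.3 + 409.3 + 409.1) / 6 = 408.9667
s̄ = (2.3 + 1.4 + 3.2 + 2.4 + 2.8 + 2.7) / 6 = 2.4667
LCL = X̄̄ − A₃·s̄ = 408.9667 − 1.032 × 2.4667 = 406.4211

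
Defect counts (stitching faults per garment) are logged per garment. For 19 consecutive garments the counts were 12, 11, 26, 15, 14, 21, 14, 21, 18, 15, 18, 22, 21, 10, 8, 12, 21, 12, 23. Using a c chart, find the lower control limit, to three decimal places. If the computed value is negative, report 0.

4.331

c̄ = (12 + 11 + 26 + 15 + 14 + 21 + 14 + 21 + 18 + 15 + 18 + 22 + 21 + 10 + 8 + 12 + 21 + 12 + 23) / 19 = 314 / 19 = 16.5263
LCL = c̄ − 3√c̄ = 16.5263 − 3 × 4.0653 = 4.3305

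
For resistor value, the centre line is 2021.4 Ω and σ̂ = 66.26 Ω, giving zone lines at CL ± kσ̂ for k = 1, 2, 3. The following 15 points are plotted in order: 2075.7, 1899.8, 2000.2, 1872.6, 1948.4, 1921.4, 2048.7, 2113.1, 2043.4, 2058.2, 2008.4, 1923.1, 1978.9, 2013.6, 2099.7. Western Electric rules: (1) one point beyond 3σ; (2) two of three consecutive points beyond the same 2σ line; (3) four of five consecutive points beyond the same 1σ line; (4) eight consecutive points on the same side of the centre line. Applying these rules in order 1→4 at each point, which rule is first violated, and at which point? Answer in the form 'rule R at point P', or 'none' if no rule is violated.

rule 3 at point 6

Zone of each point (C = within 1σ̂, B = 1σ̂–2σ̂, A = 2σ̂–3σ̂, * = beyond 3σ̂; sign = side of CL): 1:+C, 2:-B, 3:-C, 4:-A, 5:-B, 6:-B, 7:+C, 8:+B, 9:+C, 10:+C, 11:-C, 12:-B, 13:-C, 14:-C, 15:+B
Rule 3 (four of five consecutive points beyond the same 1σ limit) is satisfied at point 6.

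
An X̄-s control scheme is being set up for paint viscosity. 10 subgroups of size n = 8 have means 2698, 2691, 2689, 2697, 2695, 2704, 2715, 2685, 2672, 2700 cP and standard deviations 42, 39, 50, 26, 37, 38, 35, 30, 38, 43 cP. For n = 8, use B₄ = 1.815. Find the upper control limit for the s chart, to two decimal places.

68.61

s̄ = (42 + 39 + 50 + 26 + 37 + 38 + 35 + 30 + 38 + 43) / 10 = 37.8000
UCL_s = B₄·s̄ = 1.815 × 37.8000 = 68.6070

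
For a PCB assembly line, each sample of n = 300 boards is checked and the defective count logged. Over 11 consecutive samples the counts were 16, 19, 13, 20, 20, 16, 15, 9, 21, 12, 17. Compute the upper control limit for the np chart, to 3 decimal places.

p̄ = Σdᵢ / (k·n) = 178 / (11 × 300) = 0.05394
UCL = np̄ + 3·√(np̄(1−p̄)) = 16.1818 + 3 × √(16.1818×0.94606) = 16.1818 + 3 × 3.9127 = 27.9198

27.920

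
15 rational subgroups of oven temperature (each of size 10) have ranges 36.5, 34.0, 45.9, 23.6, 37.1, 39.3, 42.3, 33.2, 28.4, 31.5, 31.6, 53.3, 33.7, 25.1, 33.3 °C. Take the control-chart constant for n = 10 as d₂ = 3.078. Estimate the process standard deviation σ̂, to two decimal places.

11.45

R̄ = (36.5 + 34.0 + 45.9 + 23.6 + 37.1 + 39.3 + 42.3 + 33.2 + 28.4 + 31.5 + 31.6 + 53.3 + 33.7 + 25.1 + 33.3) / 15 = 35.2533
σ̂ = R̄ / d₂ = 35.2533 / 3.078 = 11.4533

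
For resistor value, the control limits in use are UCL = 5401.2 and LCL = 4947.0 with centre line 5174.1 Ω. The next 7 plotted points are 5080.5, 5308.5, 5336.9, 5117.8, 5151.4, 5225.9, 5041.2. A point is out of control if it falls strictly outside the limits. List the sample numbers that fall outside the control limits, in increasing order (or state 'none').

none

All 7 points lie within [4947.0, 5401.2].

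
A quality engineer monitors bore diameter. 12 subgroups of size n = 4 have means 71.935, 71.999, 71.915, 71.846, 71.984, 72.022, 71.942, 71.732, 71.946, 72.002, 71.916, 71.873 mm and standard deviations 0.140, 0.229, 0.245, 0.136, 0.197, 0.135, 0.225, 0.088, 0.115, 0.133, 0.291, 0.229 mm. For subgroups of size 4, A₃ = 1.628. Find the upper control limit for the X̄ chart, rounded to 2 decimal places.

X̄̄ = (71.935 + 71.999 + 71.915 + 71.846 + 71.984 + 72.022 + 71.942 + 71.732 + 71.946 + 72.002 + 71.916 + 71.873) / 12 = 71.9260
s̄ = (0.140 + 0.229 + 0.245 + 0.136 + 0.197 + 0.135 + 0.225 + 0.088 + 0.115 + 0.133 + 0.291 + 0.229) / 12 = 0.1803
UCL = X̄̄ + A₃·s̄ = 71.9260 + 1.628 × 0.1803 = 72.2194

72.22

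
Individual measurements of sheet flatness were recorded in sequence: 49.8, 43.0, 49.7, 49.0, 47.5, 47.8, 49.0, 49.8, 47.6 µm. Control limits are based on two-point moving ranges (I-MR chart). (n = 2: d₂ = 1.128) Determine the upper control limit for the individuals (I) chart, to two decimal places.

54.85

X̄ = (49.8 + 43.0 + 49.7 + 49.0 + 47.5 + 47.8 + 49.0 + 49.8 + 47.6) / 9 = 48.1333
Moving ranges: 6.8, 6.7, 0.7, 1.5, 0.3, 1.2, 0.8, 2.2; M̄R̄ = 20.2000 / 8 = 2.5250
UCL = X̄ + 3·M̄R̄/d₂ = 48.1333 + 3 × 2.5250 / 1.128 = 54.8488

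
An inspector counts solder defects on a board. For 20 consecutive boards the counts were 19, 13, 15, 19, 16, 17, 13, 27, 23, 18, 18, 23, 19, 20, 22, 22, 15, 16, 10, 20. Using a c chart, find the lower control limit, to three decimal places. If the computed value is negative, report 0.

c̄ = (19 + 13 + 15 + 19 + 16 + 17 + 13 + 27 + 23 + 18 + 18 + 23 + 19 + 20 + 22 + 22 + 15 + 16 + 10 + 20) / 20 = 365 / 20 = 18.2500
LCL = c̄ − 3√c̄ = 18.2500 − 3 × 4.2720 = 5.4340

5.434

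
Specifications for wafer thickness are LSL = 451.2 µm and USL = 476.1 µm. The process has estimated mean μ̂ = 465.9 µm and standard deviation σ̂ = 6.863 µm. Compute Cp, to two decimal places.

Cp = (USL − LSL) / (6σ̂) = (476.1 − 451.2) / (6 × 6.863) = 24.9000 / 41.1780 = 0.6047

0.60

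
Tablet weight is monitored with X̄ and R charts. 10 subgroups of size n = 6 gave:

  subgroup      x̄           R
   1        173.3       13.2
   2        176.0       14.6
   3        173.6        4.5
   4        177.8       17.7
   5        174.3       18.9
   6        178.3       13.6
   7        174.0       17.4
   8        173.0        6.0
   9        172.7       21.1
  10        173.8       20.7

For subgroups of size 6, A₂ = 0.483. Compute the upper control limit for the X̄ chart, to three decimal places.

181.814

X̄̄ = (173.3 + 176.0 + 173.6 + 177.8 + 174.3 + 178.3 + 174.0 + 173.0 + 172.7 + 173.8) / 10 = 1746.8000 / 10 = 174.6800
R̄ = (13.2 + 14.6 + 4.5 + 17.7 + 18.9 + 13.6 + 17.4 + 6.0 + 21.1 + 20.7) / 10 = 147.7000 / 10 = 14.7700
UCL = X̄̄ + A₂·R̄ = 174.6800 + 0.483 × 14.7700 = 181.8139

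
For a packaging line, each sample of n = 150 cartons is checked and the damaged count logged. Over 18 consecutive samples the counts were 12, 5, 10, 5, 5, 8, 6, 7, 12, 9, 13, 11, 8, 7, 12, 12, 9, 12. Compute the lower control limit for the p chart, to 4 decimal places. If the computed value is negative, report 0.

0.0020

p̄ = Σdᵢ / (k·n) = 163 / (18 × 150) = 0.06037
LCL = p̄ − 3·√(p̄(1−p̄)/n) = 0.06037 − 3 × 0.01945 = 0.00203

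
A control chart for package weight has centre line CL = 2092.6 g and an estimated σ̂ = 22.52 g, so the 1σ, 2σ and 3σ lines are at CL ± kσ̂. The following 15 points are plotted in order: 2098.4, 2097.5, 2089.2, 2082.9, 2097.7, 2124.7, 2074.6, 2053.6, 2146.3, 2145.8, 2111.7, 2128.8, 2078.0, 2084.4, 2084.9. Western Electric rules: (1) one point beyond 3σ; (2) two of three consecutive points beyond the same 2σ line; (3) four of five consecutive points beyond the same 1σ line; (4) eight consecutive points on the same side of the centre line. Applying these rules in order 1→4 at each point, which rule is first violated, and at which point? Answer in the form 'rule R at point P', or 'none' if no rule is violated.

Zone of each point (C = within 1σ̂, B = 1σ̂–2σ̂, A = 2σ̂–3σ̂, * = beyond 3σ̂; sign = side of CL): 1:+C, 2:+C, 3:-C, 4:-C, 5:+C, 6:+B, 7:-C, 8:-B, 9:+A, 10:+A, 11:+C, 12:+B, 13:-C, 14:-C, 15:-C
Rule 2 (two of three consecutive points beyond the same 2σ limit) is satisfied at point 10.

rule 2 at point 10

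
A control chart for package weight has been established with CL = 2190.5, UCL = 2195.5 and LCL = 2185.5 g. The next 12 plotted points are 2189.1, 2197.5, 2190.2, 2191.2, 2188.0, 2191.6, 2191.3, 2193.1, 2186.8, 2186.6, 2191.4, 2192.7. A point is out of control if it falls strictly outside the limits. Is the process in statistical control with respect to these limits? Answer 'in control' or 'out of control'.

out of control

Compare each point to [2185.5, 2195.5]: sample 2 = 2197.5 > UCL.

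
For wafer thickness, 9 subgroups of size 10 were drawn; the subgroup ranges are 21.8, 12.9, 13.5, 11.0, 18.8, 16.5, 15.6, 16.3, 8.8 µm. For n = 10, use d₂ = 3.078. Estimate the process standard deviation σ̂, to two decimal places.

4.88

R̄ = (21.8 + 12.9 + 13.5 + 11.0 + 18.8 + 16.5 + 15.6 + 16.3 + 8.8) / 9 = 15.0222
σ̂ = R̄ / d₂ = 15.0222 / 3.078 = 4.8805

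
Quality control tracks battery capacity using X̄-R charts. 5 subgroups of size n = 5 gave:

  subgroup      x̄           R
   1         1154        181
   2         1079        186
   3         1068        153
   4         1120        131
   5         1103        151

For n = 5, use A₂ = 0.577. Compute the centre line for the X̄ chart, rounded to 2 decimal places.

1104.80

X̄̄ = (1154 + 1079 + 1068 + 1120 + 1103) / 5 = 5524.0000 / 5 = 1104.8000
CL = X̄̄ = 1104.8000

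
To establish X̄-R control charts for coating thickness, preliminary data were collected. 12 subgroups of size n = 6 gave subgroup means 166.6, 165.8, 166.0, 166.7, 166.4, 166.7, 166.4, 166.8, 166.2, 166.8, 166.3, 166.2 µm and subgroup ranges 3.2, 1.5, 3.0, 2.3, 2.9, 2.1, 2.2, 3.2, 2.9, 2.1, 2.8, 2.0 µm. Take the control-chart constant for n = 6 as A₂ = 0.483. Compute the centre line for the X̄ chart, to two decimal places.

166.41

X̄̄ = (166.6 + 165.8 + 166.0 + 166.7 + 166.4 + 166.7 + 166.4 + 166.8 + 166.2 + 166.8 + 166.3 + 166.2) / 12 = 1996.9000 / 12 = 166.4083
CL = X̄̄ = 166.4083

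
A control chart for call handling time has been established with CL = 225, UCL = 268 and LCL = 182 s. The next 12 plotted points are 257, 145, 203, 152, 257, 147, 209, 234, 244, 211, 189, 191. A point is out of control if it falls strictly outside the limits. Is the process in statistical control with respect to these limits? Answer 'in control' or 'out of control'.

Compare each point to [182, 268]: sample 2 = 145 < LCL; sample 4 = 152 < LCL; sample 6 = 147 < LCL.

out of control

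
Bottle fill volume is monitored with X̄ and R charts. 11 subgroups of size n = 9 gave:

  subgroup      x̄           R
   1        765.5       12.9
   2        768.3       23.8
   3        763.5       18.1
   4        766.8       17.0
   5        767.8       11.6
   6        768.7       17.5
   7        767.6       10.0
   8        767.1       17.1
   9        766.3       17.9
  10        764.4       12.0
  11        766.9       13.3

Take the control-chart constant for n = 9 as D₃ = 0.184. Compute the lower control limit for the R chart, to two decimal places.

2.86

R̄ = (12.9 + 23.8 + 18.1 + 17.0 + 11.6 + 17.5 + 10.0 + 17.1 + 17.9 + 12.0 + 13.3) / 11 = 171.2000 / 11 = 15.5636
LCL_R = D₃·R̄ = 0.184 × 15.5636 = 2.8637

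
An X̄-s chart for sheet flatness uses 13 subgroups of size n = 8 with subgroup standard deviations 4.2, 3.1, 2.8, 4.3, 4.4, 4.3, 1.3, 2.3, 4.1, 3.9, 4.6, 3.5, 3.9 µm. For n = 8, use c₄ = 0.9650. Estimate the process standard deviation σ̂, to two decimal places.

3.72

s̄ = (4.2 + 3.1 + 2.8 + 4.3 + 4.4 + 4.3 + 1.3 + 2.3 + 4.1 + 3.9 + 4.6 + 3.5 + 3.9) / 13 = 3.5923
σ̂ = s̄ / c₄ = 3.5923 / 0.9650 = 3.7226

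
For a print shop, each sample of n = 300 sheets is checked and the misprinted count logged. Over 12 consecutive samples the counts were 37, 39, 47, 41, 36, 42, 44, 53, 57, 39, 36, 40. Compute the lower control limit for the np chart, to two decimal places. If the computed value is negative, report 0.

p̄ = Σdᵢ / (k·n) = 511 / (12 × 300) = 0.14194
LCL = np̄ − 3·√(np̄(1−p̄)) = 42.5833 − 3 × 6.0447 = 24.4491

24.45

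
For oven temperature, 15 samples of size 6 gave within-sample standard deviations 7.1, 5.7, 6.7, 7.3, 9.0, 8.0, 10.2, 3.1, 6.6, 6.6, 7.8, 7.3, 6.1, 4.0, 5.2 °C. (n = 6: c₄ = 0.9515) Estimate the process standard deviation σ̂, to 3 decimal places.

s̄ = (7.1 + 5.7 + 6.7 + 7.3 + 9.0 + 8.0 + 10.2 + 3.1 + 6.6 + 6.6 + 7.8 + 7.3 + 6.1 + 4.0 + 5.2) / 15 = 6.7133
σ̂ = s̄ / c₄ = 6.7133 / 0.9515 = 7.0555

7.056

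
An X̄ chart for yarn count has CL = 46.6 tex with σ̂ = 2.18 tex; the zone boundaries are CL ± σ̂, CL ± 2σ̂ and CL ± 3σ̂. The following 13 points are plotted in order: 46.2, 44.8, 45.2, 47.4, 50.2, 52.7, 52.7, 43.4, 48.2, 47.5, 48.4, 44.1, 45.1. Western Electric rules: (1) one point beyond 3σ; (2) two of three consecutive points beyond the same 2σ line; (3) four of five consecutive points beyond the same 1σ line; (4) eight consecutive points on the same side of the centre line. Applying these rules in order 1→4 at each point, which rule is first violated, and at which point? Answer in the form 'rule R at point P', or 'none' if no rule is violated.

rule 2 at point 7

Zone of each point (C = within 1σ̂, B = 1σ̂–2σ̂, A = 2σ̂–3σ̂, * = beyond 3σ̂; sign = side of CL): 1:-C, 2:-C, 3:-C, 4:+C, 5:+B, 6:+A, 7:+A, 8:-B, 9:+C, 10:+C, 11:+C, 12:-B, 13:-C
Rule 2 (two of three consecutive points beyond the same 2σ limit) is satisfied at point 7.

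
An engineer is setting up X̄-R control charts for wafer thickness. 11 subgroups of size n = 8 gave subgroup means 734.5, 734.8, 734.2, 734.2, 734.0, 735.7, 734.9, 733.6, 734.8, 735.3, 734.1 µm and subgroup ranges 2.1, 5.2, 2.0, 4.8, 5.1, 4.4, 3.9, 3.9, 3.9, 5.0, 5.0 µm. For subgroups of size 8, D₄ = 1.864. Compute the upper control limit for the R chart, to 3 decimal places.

7.676

R̄ = (2.1 + 5.2 + 2.0 + 4.8 + 5.1 + 4.4 + 3.9 + 3.9 + 3.9 + 5.0 + 5.0) / 11 = 45.3000 / 11 = 4.1182
UCL_R = D₄·R̄ = 1.864 × 4.1182 = 7.6763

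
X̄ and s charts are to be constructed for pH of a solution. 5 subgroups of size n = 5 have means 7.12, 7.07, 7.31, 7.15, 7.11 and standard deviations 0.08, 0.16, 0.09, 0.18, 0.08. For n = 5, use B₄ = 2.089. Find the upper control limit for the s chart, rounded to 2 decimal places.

0.25

s̄ = (0.08 + 0.16 + 0.09 + 0.18 + 0.08) / 5 = 0.1180
UCL_s = B₄·s̄ = 2.089 × 0.1180 = 0.2465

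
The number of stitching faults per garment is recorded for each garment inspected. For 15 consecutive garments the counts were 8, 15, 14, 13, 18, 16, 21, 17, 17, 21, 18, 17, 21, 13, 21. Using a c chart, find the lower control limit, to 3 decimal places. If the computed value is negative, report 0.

c̄ = (8 + 15 + 14 + 13 + 18 + 16 + 21 + 17 + 17 + 21 + 18 + 17 + 21 + 13 + 21) / 15 = 250 / 15 = 16.6667
LCL = c̄ − 3√c̄ = 16.6667 − 3 × 4.0825 = 4.4192

4.419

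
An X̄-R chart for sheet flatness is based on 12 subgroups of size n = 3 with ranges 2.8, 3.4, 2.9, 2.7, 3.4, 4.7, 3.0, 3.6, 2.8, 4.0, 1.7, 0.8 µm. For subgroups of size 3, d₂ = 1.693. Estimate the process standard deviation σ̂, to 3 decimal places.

1.762

R̄ = (2.8 + 3.4 + 2.9 + 2.7 + 3.4 + 4.7 + 3.0 + 3.6 + 2.8 + 4.0 + 1.7 + 0.8) / 12 = 2.9833
σ̂ = R̄ / d₂ = 2.9833 / 1.693 = 1.7622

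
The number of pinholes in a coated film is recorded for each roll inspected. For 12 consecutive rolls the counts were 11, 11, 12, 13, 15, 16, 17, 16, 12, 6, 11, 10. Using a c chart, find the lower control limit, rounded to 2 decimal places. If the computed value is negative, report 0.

1.89

c̄ = (11 + 11 + 12 + 13 + 15 + 16 + 17 + 16 + 12 + 6 + 11 + 10) / 12 = 150 / 12 = 12.5000
LCL = c̄ − 3√c̄ = 12.5000 − 3 × 3.5355 = 1.8934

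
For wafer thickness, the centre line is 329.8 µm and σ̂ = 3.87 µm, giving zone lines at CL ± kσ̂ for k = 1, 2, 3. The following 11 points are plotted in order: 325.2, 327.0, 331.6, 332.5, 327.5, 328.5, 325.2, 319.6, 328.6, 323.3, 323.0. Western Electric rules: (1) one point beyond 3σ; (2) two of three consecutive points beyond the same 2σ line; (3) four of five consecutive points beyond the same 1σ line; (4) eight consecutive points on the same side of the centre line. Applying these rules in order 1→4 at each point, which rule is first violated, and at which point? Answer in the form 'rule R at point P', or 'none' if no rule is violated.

Zone of each point (C = within 1σ̂, B = 1σ̂–2σ̂, A = 2σ̂–3σ̂, * = beyond 3σ̂; sign = side of CL): 1:-B, 2:-C, 3:+C, 4:+C, 5:-C, 6:-C, 7:-B, 8:-A, 9:-C, 10:-B, 11:-B
Rule 3 (four of five consecutive points beyond the same 1σ limit) is satisfied at point 11.

rule 3 at point 11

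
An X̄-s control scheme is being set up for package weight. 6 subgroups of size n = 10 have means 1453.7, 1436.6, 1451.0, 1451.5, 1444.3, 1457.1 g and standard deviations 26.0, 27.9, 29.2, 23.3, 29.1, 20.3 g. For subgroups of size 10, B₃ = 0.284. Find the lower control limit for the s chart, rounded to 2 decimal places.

s̄ = (26.0 + 27.9 + 29.2 + 23.3 + 29.1 + 20.3) / 6 = 25.9667
LCL_s = B₃·s̄ = 0.284 × 25.9667 = 7.3745

7.37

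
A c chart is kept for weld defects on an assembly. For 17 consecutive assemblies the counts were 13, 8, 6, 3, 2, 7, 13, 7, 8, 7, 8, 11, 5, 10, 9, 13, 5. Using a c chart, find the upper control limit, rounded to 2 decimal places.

c̄ = (13 + 8 + 6 + 3 + 2 + 7 + 13 + 7 + 8 + 7 + 8 + 11 + 5 + 10 + 9 + 13 + 5) / 17 = 135 / 17 = 7.9412
UCL = c̄ + 3√c̄ = 7.9412 + 3 × √7.9412 = 7.9412 + 3 × 2.8180 = 16.3952

16.40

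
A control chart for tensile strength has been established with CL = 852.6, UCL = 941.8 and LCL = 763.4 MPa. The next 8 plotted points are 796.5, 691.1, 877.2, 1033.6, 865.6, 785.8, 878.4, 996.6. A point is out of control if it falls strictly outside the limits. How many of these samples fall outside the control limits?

Compare each point to [763.4, 941.8]: sample 2 = 691.1 < LCL; sample 4 = 1033.6 > UCL; sample 8 = 996.6 > UCL.

3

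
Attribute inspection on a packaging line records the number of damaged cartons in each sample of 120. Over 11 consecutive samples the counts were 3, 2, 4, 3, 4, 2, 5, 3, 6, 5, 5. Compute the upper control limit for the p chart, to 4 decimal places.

0.0799

p̄ = Σdᵢ / (k·n) = 42 / (11 × 120) = 0.03182
UCL = p̄ + 3·√(p̄(1−p̄)/n) = 0.03182 + 3 × √(0.03182×0.96818/120) = 0.03182 + 3 × 0.01602 = 0.07989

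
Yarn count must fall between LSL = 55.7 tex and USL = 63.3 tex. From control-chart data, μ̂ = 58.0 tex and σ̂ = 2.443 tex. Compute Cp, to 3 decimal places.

Cp = (USL − LSL) / (6σ̂) = (63.3 − 55.7) / (6 × 2.443) = 7.6000 / 14.6580 = 0.5185

0.518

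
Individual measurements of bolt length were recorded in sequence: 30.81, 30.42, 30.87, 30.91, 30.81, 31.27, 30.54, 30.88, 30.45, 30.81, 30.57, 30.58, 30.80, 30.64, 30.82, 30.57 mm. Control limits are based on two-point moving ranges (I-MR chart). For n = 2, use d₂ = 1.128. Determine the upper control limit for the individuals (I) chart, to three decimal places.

X̄ = (30.81 + 30.42 + 30.87 + 30.91 + 30.81 + 31.27 + 30.54 + 30.88 + 30.45 + 30.81 + 30.57 + 30.58 + 30.80 + 30.64 + 30.82 + 30.57) / 16 = 30.7344
Moving ranges: 0.39, 0.45, 0.04, 0.10, 0.46, 0.73, 0.34, 0.43, 0.36, 0.24, 0.01, 0.22, 0.16, 0.18, 0.25; M̄R̄ = 4.3600 / 15 = 0.2907
UCL = X̄ + 3·M̄R̄/d₂ = 30.7344 + 3 × 0.2907 / 1.128 = 31.5074

31.507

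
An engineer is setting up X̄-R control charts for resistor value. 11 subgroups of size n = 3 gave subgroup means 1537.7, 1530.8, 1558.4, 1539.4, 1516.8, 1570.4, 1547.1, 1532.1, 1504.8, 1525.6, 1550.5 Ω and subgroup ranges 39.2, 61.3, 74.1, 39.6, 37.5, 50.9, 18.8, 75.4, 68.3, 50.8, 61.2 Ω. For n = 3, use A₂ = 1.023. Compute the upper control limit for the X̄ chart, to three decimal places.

1591.270

X̄̄ = (1537.7 + 1530.8 + 1558.4 + 1539.4 + 1516.8 + 1570.4 + 1547.1 + 1532.1 + 1504.8 + 1525.6 + 1550.5) / 11 = 16913.6000 / 11 = 1537.6000
R̄ = (39.2 + 61.3 + 74.1 + 39.6 + 37.5 + 50.9 + 18.8 + 75.4 + 68.3 + 50.8 + 61.2) / 11 = 577.1000 / 11 = 52.4636
UCL = X̄̄ + A₂·R̄ = 1537.6000 + 1.023 × 52.4636 = 1591.2703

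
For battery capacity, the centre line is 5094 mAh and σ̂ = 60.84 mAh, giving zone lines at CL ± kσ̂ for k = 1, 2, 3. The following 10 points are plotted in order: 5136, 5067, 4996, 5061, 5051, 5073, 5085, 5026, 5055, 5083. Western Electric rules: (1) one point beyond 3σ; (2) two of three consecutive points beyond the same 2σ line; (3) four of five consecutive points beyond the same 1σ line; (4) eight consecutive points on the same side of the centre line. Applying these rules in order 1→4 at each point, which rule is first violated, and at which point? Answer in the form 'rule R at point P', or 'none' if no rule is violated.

rule 4 at point 9

Zone of each point (C = within 1σ̂, B = 1σ̂–2σ̂, A = 2σ̂–3σ̂, * = beyond 3σ̂; sign = side of CL): 1:+C, 2:-C, 3:-B, 4:-C, 5:-C, 6:-C, 7:-C, 8:-B, 9:-C, 10:-C
Rule 4 (eight consecutive points on the same side of the centre line) is satisfied at point 9.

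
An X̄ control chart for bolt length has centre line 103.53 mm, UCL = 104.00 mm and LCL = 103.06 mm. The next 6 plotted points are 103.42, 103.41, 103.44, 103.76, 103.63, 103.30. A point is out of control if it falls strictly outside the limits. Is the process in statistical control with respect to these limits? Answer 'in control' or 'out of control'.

in control

All 6 points lie within [103.06, 104.00].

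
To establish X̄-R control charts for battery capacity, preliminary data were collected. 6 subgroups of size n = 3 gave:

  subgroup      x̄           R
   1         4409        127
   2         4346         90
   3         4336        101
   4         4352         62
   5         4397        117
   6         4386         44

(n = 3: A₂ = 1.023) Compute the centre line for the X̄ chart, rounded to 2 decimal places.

X̄̄ = (4409 + 4346 + 4336 + 4352 + 4397 + 4386) / 6 = 26226.0000 / 6 = 4371.0000
CL = X̄̄ = 4371.0000

4371.00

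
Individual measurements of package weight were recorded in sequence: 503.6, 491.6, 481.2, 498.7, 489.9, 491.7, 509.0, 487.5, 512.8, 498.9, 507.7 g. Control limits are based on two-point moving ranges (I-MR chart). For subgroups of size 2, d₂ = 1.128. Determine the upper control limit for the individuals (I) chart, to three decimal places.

534.025

X̄ = (503.6 + 491.6 + 481.2 + 498.7 + 489.9 + 491.7 + 509.0 + 487.5 + 512.8 + 498.9 + 507.7) / 11 = 497.5091
Moving ranges: 12.0, 10.4, 17.5, 8.8, 1.8, 17.3, 21.5, 25.3, 13.9, 8.8; M̄R̄ = 137.3000 / 10 = 13.7300
UCL = X̄ + 3·M̄R̄/d₂ = 497.5091 + 3 × 13.7300 / 1.128 = 534.0250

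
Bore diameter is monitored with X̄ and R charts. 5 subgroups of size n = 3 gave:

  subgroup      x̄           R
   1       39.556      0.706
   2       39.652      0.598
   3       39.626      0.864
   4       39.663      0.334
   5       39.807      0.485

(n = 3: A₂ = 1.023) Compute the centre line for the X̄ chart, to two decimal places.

X̄̄ = (39.556 + 39.652 + 39.626 + 39.663 + 39.807) / 5 = 198.3040 / 5 = 39.6608
CL = X̄̄ = 39.6608

39.66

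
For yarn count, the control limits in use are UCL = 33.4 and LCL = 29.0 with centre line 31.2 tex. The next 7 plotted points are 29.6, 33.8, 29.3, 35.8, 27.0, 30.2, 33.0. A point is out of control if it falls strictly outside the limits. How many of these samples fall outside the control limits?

3

Compare each point to [29.0, 33.4]: sample 2 = 33.8 > UCL; sample 4 = 35.8 > UCL; sample 5 = 27.0 < LCL.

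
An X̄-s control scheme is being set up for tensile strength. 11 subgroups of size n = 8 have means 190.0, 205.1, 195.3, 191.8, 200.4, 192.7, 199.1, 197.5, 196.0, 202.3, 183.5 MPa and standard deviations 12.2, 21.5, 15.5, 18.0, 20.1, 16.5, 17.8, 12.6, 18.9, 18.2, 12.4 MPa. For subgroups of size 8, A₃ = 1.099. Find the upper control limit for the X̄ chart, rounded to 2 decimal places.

214.14

X̄̄ = (190.0 + 205.1 + 195.3 + 191.8 + 200.4 + 192.7 + 199.1 + 197.5 + 196.0 + 202.3 + 183.5) / 11 = 195.7909
s̄ = (12.2 + 21.5 + 15.5 + 18.0 + 20.1 + 16.5 + 17.8 + 12.6 + 18.9 + 18.2 + 12.4) / 11 = 16.7000
UCL = X̄̄ + A₃·s̄ = 195.7909 + 1.099 × 16.7000 = 214.1442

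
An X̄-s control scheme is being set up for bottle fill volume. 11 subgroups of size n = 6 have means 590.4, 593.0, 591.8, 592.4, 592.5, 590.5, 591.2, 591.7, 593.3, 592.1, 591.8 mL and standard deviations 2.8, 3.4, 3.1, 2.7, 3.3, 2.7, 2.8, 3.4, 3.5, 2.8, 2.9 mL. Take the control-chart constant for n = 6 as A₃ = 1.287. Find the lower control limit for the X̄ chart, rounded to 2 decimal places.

X̄̄ = (590.4 + 593.0 + 591.8 + 592.4 + 592.5 + 590.5 + 591.2 + 591.7 + 593.3 + 592.1 + 591.8) / 11 = 591.8818
s̄ = (2.8 + 3.4 + 3.1 + 2.7 + 3.3 + 2.7 + 2.8 + 3.4 + 3.5 + 2.8 + 2.9) / 11 = 3.0364
LCL = X̄̄ − A₃·s̄ = 591.8818 − 1.287 × 3.0364 = 587.9740

587.97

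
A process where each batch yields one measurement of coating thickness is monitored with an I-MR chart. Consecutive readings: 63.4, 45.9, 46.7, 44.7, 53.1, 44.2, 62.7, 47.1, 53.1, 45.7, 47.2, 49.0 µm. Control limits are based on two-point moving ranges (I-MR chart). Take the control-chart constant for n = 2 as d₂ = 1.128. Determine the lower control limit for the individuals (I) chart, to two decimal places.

X̄ = (63.4 + 45.9 + 46.7 + 44.7 + 53.1 + 44.2 + 62.7 + 47.1 + 53.1 + 45.7 + 47.2 + 49.0) / 12 = 50.2333
Moving ranges: 17.5, 0.8, 2.0, 8.4, 8.9, 18.5, 15.6, 6.0, 7.4, 1.5, 1.8; M̄R̄ = 88.4000 / 11 = 8.0364
LCL = X̄ − 3·M̄R̄/d₂ = 50.2333 − 3 × 8.0364 / 1.128 = 28.8600

28.86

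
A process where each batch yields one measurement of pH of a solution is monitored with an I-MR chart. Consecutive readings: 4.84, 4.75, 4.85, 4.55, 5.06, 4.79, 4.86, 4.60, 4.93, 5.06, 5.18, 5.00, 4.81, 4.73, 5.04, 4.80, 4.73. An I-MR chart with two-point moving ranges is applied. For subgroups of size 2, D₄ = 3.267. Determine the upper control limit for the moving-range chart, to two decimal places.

0.66

Moving ranges: 0.09, 0.10, 0.30, 0.51, 0.27, 0.07, 0.26, 0.33, 0.13, 0.12, 0.18, 0.19, 0.08, 0.31, 0.24, 0.07; M̄R̄ = 3.2500 / 16 = 0.2031
UCL_MR = D₄·M̄R̄ = 3.267 × 0.2031 = 0.6636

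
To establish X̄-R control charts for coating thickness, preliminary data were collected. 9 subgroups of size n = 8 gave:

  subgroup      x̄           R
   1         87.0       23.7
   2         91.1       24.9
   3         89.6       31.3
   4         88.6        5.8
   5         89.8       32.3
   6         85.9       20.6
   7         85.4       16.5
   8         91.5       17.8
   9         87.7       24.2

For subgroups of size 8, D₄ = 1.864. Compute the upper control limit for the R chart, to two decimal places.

R̄ = (23.7 + 24.9 + 31.3 + 5.8 + 32.3 + 20.6 + 16.5 + 17.8 + 24.2) / 9 = 197.1000 / 9 = 21.9000
UCL_R = D₄·R̄ = 1.864 × 21.9000 = 40.8216

40.82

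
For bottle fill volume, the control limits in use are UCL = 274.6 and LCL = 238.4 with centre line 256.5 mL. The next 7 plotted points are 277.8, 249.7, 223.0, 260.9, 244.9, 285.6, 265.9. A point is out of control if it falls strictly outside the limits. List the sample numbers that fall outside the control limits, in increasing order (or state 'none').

1, 3, 6

Compare each point to [238.4, 274.6]: sample 1 = 277.8 > UCL; sample 3 = 223.0 < LCL; sample 6 = 285.6 > UCL.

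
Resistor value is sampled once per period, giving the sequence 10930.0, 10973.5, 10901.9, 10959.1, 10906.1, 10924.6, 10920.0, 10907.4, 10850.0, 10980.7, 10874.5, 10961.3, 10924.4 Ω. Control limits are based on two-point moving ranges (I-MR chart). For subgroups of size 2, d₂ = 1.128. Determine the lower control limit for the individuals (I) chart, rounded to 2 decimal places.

10773.63

X̄ = (10930.0 + 10973.5 + 10901.9 + 10959.1 + 10906.1 + 10924.6 + 10920.0 + 10907.4 + 10850.0 + 10980.7 + 10874.5 + 10961.3 + 10924.4) / 13 = 10924.1154
Moving ranges: 43.5, 71.6, 57.2, 53.0, 18.5, 4.6, 12.6, 57.4, 130.7, 106.2, 86.8, 36.9; M̄R̄ = 679.0000 / 12 = 56.5833
LCL = X̄ − 3·M̄R̄/d₂ = 10924.1154 − 3 × 56.5833 / 1.128 = 10773.6278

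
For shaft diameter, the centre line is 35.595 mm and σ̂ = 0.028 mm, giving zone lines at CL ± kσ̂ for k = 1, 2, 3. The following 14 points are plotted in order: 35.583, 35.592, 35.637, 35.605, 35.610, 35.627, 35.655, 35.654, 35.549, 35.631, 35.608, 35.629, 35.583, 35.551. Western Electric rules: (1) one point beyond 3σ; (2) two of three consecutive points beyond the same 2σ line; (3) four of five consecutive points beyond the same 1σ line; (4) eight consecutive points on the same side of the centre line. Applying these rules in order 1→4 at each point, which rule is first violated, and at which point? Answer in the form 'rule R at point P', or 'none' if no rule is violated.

rule 2 at point 8

Zone of each point (C = within 1σ̂, B = 1σ̂–2σ̂, A = 2σ̂–3σ̂, * = beyond 3σ̂; sign = side of CL): 1:-C, 2:-C, 3:+B, 4:+C, 5:+C, 6:+B, 7:+A, 8:+A, 9:-B, 10:+B, 11:+C, 12:+B, 13:-C, 14:-B
Rule 2 (two of three consecutive points beyond the same 2σ limit) is satisfied at point 8.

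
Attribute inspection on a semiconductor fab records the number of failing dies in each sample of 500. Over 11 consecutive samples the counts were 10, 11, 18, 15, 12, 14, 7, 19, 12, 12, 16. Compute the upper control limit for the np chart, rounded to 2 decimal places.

p̄ = Σdᵢ / (k·n) = 146 / (11 × 500) = 0.02655
UCL = np̄ + 3·√(np̄(1−p̄)) = 13.2727 + 3 × √(13.2727×0.97345) = 13.2727 + 3 × 3.5945 = 24.0562

24.06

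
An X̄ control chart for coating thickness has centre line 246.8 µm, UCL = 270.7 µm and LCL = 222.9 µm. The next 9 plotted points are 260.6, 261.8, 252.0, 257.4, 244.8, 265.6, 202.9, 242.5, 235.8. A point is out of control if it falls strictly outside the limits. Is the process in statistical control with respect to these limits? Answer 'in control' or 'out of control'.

out of control

Compare each point to [222.9, 270.7]: sample 7 = 202.9 < LCL.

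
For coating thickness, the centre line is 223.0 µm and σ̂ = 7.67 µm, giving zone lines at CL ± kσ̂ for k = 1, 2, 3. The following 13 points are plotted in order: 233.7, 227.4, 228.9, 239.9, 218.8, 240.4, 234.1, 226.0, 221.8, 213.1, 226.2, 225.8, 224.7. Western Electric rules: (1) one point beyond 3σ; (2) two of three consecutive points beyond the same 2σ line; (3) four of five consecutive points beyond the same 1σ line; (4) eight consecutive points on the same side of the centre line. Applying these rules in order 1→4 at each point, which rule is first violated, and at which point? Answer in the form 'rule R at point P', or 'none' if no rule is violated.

rule 2 at point 6

Zone of each point (C = within 1σ̂, B = 1σ̂–2σ̂, A = 2σ̂–3σ̂, * = beyond 3σ̂; sign = side of CL): 1:+B, 2:+C, 3:+C, 4:+A, 5:-C, 6:+A, 7:+B, 8:+C, 9:-C, 10:-B, 11:+C, 12:+C, 13:+C
Rule 2 (two of three consecutive points beyond the same 2σ limit) is satisfied at point 6.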